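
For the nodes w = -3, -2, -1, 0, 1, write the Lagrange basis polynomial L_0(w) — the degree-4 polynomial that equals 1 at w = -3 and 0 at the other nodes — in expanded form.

L_0(w) = (1/24)w^4 + (1/12)w^3 - (1/24)w^2 - (1/12)w

L_0(w) = (w + 2)(w + 1)w(w - 1) / [(-1)·(-2)·(-3)·(-4)]
       = (w^4 + 2w^3 - w^2 - 2w) / (24)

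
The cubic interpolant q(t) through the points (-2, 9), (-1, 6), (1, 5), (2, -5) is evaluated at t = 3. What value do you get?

-88/3

Using Newton's divided-difference form:
q[-2,-1] = (6 - 9) / (-1 - (-2)) = -3
q[-1,1] = (5 - 6) / (1 - (-1)) = -1/2
q[1,2] = (-5 - 5) / (2 - 1) = -10
q[-2,-1,1] = (-1/2 - (-3)) / (1 - (-2)) = 5/6
q[-1,1,2] = (-10 - (-1/2)) / (2 - (-1)) = -19/6
q[-2,-1,1,2] = (-19/6 - 5/6) / (2 - (-2)) = -1
q(3) = 9 + (-3)·(5) + (5/6)·(5)·(4) + (-1)·(5)·(4)·(2) = -88/3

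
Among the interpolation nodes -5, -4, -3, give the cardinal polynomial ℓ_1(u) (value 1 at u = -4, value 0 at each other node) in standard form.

ℓ_1(u) = -u^2 - 8u - 15

ℓ_1(u) = (u + 5)(u + 3) / [(1)·(-1)]
       = (u^2 + 8u + 15) / (-1)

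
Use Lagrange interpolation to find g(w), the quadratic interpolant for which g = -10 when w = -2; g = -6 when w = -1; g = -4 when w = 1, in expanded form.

Build the Lagrange basis polynomials:
L_0(w) = (w + 1)(w - 1) / [3] = (1/3)w^2 - 1/3
L_1(w) = (w + 2)(w - 1) / [-2] = -(1/2)w^2 - (1/2)w + 1
L_2(w) = (w + 2)(w + 1) / [6] = (1/6)w^2 + (1/2)w + 1/3
g(w) = (-10)·L_0 + (-6)·L_1 + (-4)·L_2
  (-10)·L_0(w) = -(10/3)w^2 + 10/3
  (-6)·L_1(w) = 3w^2 + 3w - 6
  (-4)·L_2(w) = -(2/3)w^2 - 2w - 4/3
Adding term by term: -w^2 + w - 4

g(w) = -w^2 + w - 4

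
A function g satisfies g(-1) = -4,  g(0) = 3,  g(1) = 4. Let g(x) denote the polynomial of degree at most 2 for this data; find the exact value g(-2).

-17

L_0(-2) = (-2)·(-3)/[(-1)·(-2)] = 3
L_1(-2) = (-1)·(-3)/[(1)·(-1)] = -3
L_2(-2) = (-1)·(-2)/[(2)·(1)] = 1
Sum: (-4)·(3) + 3·(-3) + 4·(1) = -17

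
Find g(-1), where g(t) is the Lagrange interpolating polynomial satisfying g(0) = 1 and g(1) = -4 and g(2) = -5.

10

Evaluate each Lagrange basis at t = -1:
L_0(-1) = (-2)·(-3)/[(-1)·(-2)] = 3
L_1(-1) = (-1)·(-3)/[(1)·(-1)] = -3
L_2(-1) = (-1)·(-2)/[(2)·(1)] = 1
Sum: 1·(3) + (-4)·(-3) + (-5)·(1) = 10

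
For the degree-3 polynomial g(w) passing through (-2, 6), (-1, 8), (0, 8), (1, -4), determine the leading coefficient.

The leading coefficient equals the top divided difference g[-2,-1,0,1].
g[-2,-1] = (8 - 6) / (-1 - (-2)) = 2
g[-1,0] = (8 - 8) / (0 - (-1)) = 0
g[0,1] = (-4 - 8) / (1 - 0) = -12
g[-2,-1,0] = (0 - 2) / (0 - (-2)) = -1
g[-1,0,1] = (-12 - 0) / (1 - (-1)) = -6
g[-2,-1,0,1] = (-6 - (-1)) / (1 - (-2)) = -5/3

-5/3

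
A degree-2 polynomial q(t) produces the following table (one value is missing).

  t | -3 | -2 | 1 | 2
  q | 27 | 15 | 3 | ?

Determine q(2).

7

The 3 known values determine q uniquely (degree ≤ 2).
Evaluate each Lagrange basis at t = 2:
L_0(2) = (4)·(1)/[(-1)·(-4)] = 1
L_1(2) = (5)·(1)/[(1)·(-3)] = -5/3
L_2(2) = (5)·(4)/[(4)·(3)] = 5/3
Sum: 27·(1) + 15·(-5/3) + 3·(5/3) = 7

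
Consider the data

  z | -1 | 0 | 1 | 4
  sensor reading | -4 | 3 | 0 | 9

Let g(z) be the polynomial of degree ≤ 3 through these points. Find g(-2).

-144/5

Using Newton's divided-difference form:
g[-1,0] = (3 - (-4)) / (0 - (-1)) = 7
g[0,1] = (0 - 3) / (1 - 0) = -3
g[1,4] = (9 - 0) / (4 - 1) = 3
g[-1,0,1] = (-3 - 7) / (1 - (-1)) = -5
g[0,1,4] = (3 - (-3)) / (4 - 0) = 3/2
g[-1,0,1,4] = (3/2 - (-5)) / (4 - (-1)) = 13/10
g(-2) = -4 + 7·(-1) + (-5)·(-1)·(-2) + (13/10)·(-1)·(-2)·(-3) = -144/5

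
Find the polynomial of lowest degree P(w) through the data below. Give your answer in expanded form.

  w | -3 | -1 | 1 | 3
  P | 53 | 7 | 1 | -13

P(w) = -w^3 + 2w^2 - 2w + 2

Newton's divided differences:
P[-3,-1] = (7 - 53) / (-1 - (-3)) = -23
P[-1,1] = (1 - 7) / (1 - (-1)) = -3
P[1,3] = (-13 - 1) / (3 - 1) = -7
P[-3,-1,1] = (-3 - (-23)) / (1 - (-3)) = 5
P[-1,1,3] = (-7 - (-3)) / (3 - (-1)) = -1
P[-3,-1,1,3] = (-1 - 5) / (3 - (-3)) = -1
P(w) = 53 + (-23)·(w + 3) + 5·(w + 3)(w + 1) + (-1)·(w + 3)(w + 1)(w - 1)
Expanding: P(w) = -w^3 + 2w^2 - 2w + 2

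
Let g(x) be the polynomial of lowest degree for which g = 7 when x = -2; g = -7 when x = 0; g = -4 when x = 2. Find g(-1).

-17/8

Evaluate each Lagrange basis at x = -1:
L_0(-1) = (-1)·(-3)/[(-2)·(-4)] = 3/8
L_1(-1) = (1)·(-3)/[(2)·(-2)] = 3/4
L_2(-1) = (1)·(-1)/[(4)·(2)] = -1/8
Sum: 7·(3/8) + (-7)·(3/4) + (-4)·(-1/8) = -17/8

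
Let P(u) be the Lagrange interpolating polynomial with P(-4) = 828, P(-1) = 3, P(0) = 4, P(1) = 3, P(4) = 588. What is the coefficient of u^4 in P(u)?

The leading coefficient equals the top divided difference P[-4,-1,0,1,4].
P[-4,-1] = (3 - 828) / (-1 - (-4)) = -275
P[-1,0] = (4 - 3) / (0 - (-1)) = 1
P[0,1] = (3 - 4) / (1 - 0) = -1
P[1,4] = (588 - 3) / (4 - 1) = 195
P[-4,-1,0] = (1 - (-275)) / (0 - (-4)) = 69
P[-1,0,1] = (-1 - 1) / (1 - (-1)) = -1
P[0,1,4] = (195 - (-1)) / (4 - 0) = 49
P[-4,-1,0,1] = (-1 - 69) / (1 - (-4)) = -14
P[-1,0,1,4] = (49 - (-1)) / (4 - (-1)) = 10
P[-4,-1,0,1,4] = (10 - (-14)) / (4 - (-4)) = 3

3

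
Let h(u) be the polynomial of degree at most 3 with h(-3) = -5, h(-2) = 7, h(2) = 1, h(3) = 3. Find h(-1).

L_0(-1) = (1)·(-3)·(-4)/[(-1)·(-5)·(-6)] = -2/5
L_1(-1) = (2)·(-3)·(-4)/[(1)·(-4)·(-5)] = 6/5
L_2(-1) = (2)·(1)·(-4)/[(5)·(4)·(-1)] = 2/5
L_3(-1) = (2)·(1)·(-3)/[(6)·(5)·(1)] = -1/5
Sum: (-5)·(-2/5) + 7·(6/5) + 1·(2/5) + 3·(-1/5) = 51/5

51/5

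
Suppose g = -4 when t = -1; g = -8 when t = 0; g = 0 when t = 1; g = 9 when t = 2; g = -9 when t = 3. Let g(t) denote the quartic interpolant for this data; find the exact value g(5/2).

741/128

L_0(5/2) = (5/2)·(3/2)·(1/2)·(-1/2)/[(-1)·(-2)·(-3)·(-4)] = -5/128
L_1(5/2) = (7/2)·(3/2)·(1/2)·(-1/2)/[(1)·(-1)·(-2)·(-3)] = 7/32
L_2(5/2) = (7/2)·(5/2)·(1/2)·(-1/2)/[(2)·(1)·(-1)·(-2)] = -35/64
L_3(5/2) = (7/2)·(5/2)·(3/2)·(-1/2)/[(3)·(2)·(1)·(-1)] = 35/32
L_4(5/2) = (7/2)·(5/2)·(3/2)·(1/2)/[(4)·(3)·(2)·(1)] = 35/128
Sum: (-4)·(-5/128) + (-8)·(7/32) + 0 + 9·(35/32) + (-9)·(35/128) = 741/128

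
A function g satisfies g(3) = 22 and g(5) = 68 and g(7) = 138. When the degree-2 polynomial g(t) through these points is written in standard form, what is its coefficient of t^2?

3

Build the Lagrange basis polynomials:
L_0(t) = (t - 5)(t - 7) / [8] = (1/8)t^2 - (3/2)t + 35/8
L_1(t) = (t - 3)(t - 7) / [-4] = -(1/4)t^2 + (5/2)t - 21/4
L_2(t) = (t - 3)(t - 5) / [8] = (1/8)t^2 - t + 15/8
g(t) = 22·L_0 + 68·L_1 + 138·L_2
Only the coefficient of t^2 is needed; take it from each L_i and combine:
22·(1/8) + 68·(-1/4) + 138·(1/8) = 3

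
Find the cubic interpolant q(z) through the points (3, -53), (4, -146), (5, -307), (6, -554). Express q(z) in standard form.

Build the Lagrange basis polynomials:
L_0(z) = (z - 4)(z - 5)(z - 6) / [-6] = -(1/6)z^3 + (5/2)z^2 - (37/3)z + 20
L_1(z) = (z - 3)(z - 5)(z - 6) / [2] = (1/2)z^3 - 7z^2 + (63/2)z - 45
L_2(z) = (z - 3)(z - 4)(z - 6) / [-2] = -(1/2)z^3 + (13/2)z^2 - 27z + 36
L_3(z) = (z - 3)(z - 4)(z - 5) / [6] = (1/6)z^3 - 2z^2 + (47/6)z - 10
q(z) = (-53)·L_0 + (-146)·L_1 + (-307)·L_2 + (-554)·L_3
  (-53)·L_0(z) = (53/6)z^3 - (265/2)z^2 + (1961/3)z - 1060
  (-146)·L_1(z) = -73z^3 + 1022z^2 - 4599z + 6570
  (-307)·L_2(z) = (307/2)z^3 - (3991/2)z^2 + 8289z - 11052
  (-554)·L_3(z) = -(277/3)z^3 + 1108z^2 - (13019/3)z + 5540
Adding term by term: -3z^3 + 2z^2 + 4z - 2

q(z) = -3z^3 + 2z^2 + 4z - 2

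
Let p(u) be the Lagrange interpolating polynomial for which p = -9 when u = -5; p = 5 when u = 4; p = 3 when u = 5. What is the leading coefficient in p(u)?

-16/45

Build the Lagrange basis polynomials:
L_0(u) = (u - 4)(u - 5) / [90] = (1/90)u^2 - (1/10)u + 2/9
L_1(u) = (u + 5)(u - 5) / [-9] = -(1/9)u^2 + 25/9
L_2(u) = (u + 5)(u - 4) / [10] = (1/10)u^2 + (1/10)u - 2
p(u) = (-9)·L_0 + 5·L_1 + 3·L_2
Only the coefficient of u^2 is needed; take it from each L_i and combine:
(-9)·(1/90) + 5·(-1/9) + 3·(1/10) = -16/45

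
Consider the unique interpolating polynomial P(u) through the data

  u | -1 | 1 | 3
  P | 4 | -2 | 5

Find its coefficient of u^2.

The leading coefficient equals the top divided difference P[-1,1,3].
P[-1,1] = (-2 - 4) / (1 - (-1)) = -3
P[1,3] = (5 - (-2)) / (3 - 1) = 7/2
P[-1,1,3] = (7/2 - (-3)) / (3 - (-1)) = 13/8

13/8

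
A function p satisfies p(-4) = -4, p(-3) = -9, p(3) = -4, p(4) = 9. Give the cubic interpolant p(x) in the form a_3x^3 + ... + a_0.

p(x) = (19/168)x^3 + (9/7)x^2 - (31/168)x - 253/14

Build the Lagrange basis polynomials:
L_0(x) = (x + 3)(x - 3)(x - 4) / [-56] = -(1/56)x^3 + (1/14)x^2 + (9/56)x - 9/14
L_1(x) = (x + 4)(x - 3)(x - 4) / [42] = (1/42)x^3 - (1/14)x^2 - (8/21)x + 8/7
L_2(x) = (x + 4)(x + 3)(x - 4) / [-42] = -(1/42)x^3 - (1/14)x^2 + (8/21)x + 8/7
L_3(x) = (x + 4)(x + 3)(x - 3) / [56] = (1/56)x^3 + (1/14)x^2 - (9/56)x - 9/14
p(x) = (-4)·L_0 + (-9)·L_1 + (-4)·L_2 + 9·L_3
  (-4)·L_0(x) = (1/14)x^3 - (2/7)x^2 - (9/14)x + 18/7
  (-9)·L_1(x) = -(3/14)x^3 + (9/14)x^2 + (24/7)x - 72/7
  (-4)·L_2(x) = (2/21)x^3 + (2/7)x^2 - (32/21)x - 32/7
  9·L_3(x) = (9/56)x^3 + (9/14)x^2 - (81/56)x - 81/14
Adding term by term: (19/168)x^3 + (9/7)x^2 - (31/168)x - 253/14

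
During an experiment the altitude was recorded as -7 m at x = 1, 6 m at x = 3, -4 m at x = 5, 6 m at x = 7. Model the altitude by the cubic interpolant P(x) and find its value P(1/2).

Evaluate each Lagrange basis at x = 1/2:
L_0(1/2) = (-5/2)·(-9/2)·(-13/2)/[(-2)·(-4)·(-6)] = 195/128
L_1(1/2) = (-1/2)·(-9/2)·(-13/2)/[(2)·(-2)·(-4)] = -117/128
L_2(1/2) = (-1/2)·(-5/2)·(-13/2)/[(4)·(2)·(-2)] = 65/128
L_3(1/2) = (-1/2)·(-5/2)·(-9/2)/[(6)·(4)·(2)] = -15/128
Sum: (-7)·(195/128) + 6·(-117/128) + (-4)·(65/128) + 6·(-15/128) = -2417/128

-2417/128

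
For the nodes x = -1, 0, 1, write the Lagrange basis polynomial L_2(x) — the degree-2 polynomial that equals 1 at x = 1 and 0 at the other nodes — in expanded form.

L_2(x) = (1/2)x^2 + (1/2)x

L_2(x) = (x + 1)x / [(2)·(1)]
       = (x^2 + x) / (2)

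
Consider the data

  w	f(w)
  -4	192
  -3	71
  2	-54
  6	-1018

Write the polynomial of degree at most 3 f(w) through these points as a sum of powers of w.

f(w) = -4w^3 - 4w^2 - w - 4

Newton's divided differences:
f[-4,-3] = (71 - 192) / (-3 - (-4)) = -121
f[-3,2] = (-54 - 71) / (2 - (-3)) = -25
f[2,6] = (-1018 - (-54)) / (6 - 2) = -241
f[-4,-3,2] = (-25 - (-121)) / (2 - (-4)) = 16
f[-3,2,6] = (-241 - (-25)) / (6 - (-3)) = -24
f[-4,-3,2,6] = (-24 - 16) / (6 - (-4)) = -4
f(w) = 192 + (-121)·(w + 4) + 16·(w + 4)(w + 3) + (-4)·(w + 4)(w + 3)(w - 2)
Expanding: f(w) = -4w^3 - 4w^2 - w - 4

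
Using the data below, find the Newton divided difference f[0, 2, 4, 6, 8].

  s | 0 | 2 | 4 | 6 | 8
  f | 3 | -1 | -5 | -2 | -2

-17/384

f[0,2] = (-1 - 3) / (2 - 0) = -2
f[2,4] = (-5 - (-1)) / (4 - 2) = -2
f[4,6] = (-2 - (-5)) / (6 - 4) = 3/2
f[6,8] = (-2 - (-2)) / (8 - 6) = 0
f[0,2,4] = (-2 - (-2)) / (4 - 0) = 0
f[2,4,6] = (3/2 - (-2)) / (6 - 2) = 7/8
f[4,6,8] = (0 - 3/2) / (8 - 4) = -3/8
f[0,2,4,6] = (7/8 - 0) / (6 - 0) = 7/48
f[2,4,6,8] = (-3/8 - 7/8) / (8 - 2) = -5/24
f[0,2,4,6,8] = (-5/24 - 7/48) / (8 - 0) = -17/384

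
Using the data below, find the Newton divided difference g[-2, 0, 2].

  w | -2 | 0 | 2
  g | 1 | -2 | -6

g[-2,0] = (-2 - 1) / (0 - (-2)) = -3/2
g[0,2] = (-6 - (-2)) / (2 - 0) = -2
g[-2,0,2] = (-2 - (-3/2)) / (2 - (-2)) = -1/8

-1/8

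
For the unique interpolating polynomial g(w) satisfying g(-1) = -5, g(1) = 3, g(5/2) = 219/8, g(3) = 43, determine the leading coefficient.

Build the Lagrange basis polynomials:
L_0(w) = (w - 1)(w - 5/2)(w - 3) / [-28] = -(1/28)w^3 + (13/56)w^2 - (13/28)w + 15/56
L_1(w) = (w + 1)(w - 5/2)(w - 3) / [6] = (1/6)w^3 - (3/4)w^2 + (1/3)w + 5/4
L_2(w) = (w + 1)(w - 1)(w - 3) / [-21/8] = -(8/21)w^3 + (8/7)w^2 + (8/21)w - 8/7
L_3(w) = (w + 1)(w - 1)(w - 5/2) / [4] = (1/4)w^3 - (5/8)w^2 - (1/4)w + 5/8
g(w) = (-5)·L_0 + 3·L_1 + (219/8)·L_2 + 43·L_3
Only the coefficient of w^3 is needed; take it from each L_i and combine:
(-5)·(-1/28) + 3·(1/6) + (219/8)·(-8/21) + 43·(1/4) = 1

1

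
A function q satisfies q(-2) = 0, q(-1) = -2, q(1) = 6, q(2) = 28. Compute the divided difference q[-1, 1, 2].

q[-1,1] = (6 - (-2)) / (1 - (-1)) = 4
q[1,2] = (28 - 6) / (2 - 1) = 22
q[-1,1,2] = (22 - 4) / (2 - (-1)) = 6

6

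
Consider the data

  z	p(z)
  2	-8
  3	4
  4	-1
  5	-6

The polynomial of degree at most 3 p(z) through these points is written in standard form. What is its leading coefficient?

The leading coefficient equals the top divided difference p[2,3,4,5].
p[2,3] = (4 - (-8)) / (3 - 2) = 12
p[3,4] = (-1 - 4) / (4 - 3) = -5
p[4,5] = (-6 - (-1)) / (5 - 4) = -5
p[2,3,4] = (-5 - 12) / (4 - 2) = -17/2
p[3,4,5] = (-5 - (-5)) / (5 - 3) = 0
p[2,3,4,5] = (0 - (-17/2)) / (5 - 2) = 17/6

17/6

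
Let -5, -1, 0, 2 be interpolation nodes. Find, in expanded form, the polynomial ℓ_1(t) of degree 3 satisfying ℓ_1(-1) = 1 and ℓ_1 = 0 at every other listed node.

ℓ_1(t) = (1/12)t^3 + (1/4)t^2 - (5/6)t

ℓ_1(t) = (t + 5)t(t - 2) / [(4)·(-1)·(-3)]
       = (t^3 + 3t^2 - 10t) / (12)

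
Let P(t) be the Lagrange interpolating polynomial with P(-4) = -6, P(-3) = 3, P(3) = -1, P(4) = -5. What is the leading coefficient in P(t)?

The leading coefficient equals the top divided difference P[-4,-3,3,4].
P[-4,-3] = (3 - (-6)) / (-3 - (-4)) = 9
P[-3,3] = (-1 - 3) / (3 - (-3)) = -2/3
P[3,4] = (-5 - (-1)) / (4 - 3) = -4
P[-4,-3,3] = (-2/3 - 9) / (3 - (-4)) = -29/21
P[-3,3,4] = (-4 - (-2/3)) / (4 - (-3)) = -10/21
P[-4,-3,3,4] = (-10/21 - (-29/21)) / (4 - (-4)) = 19/168

19/168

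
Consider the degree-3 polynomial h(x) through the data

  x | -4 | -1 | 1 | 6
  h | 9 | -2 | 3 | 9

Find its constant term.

-29/175

Build the Lagrange basis polynomials:
L_0(x) = (x + 1)(x - 1)(x - 6) / [-150] = -(1/150)x^3 + (1/25)x^2 + (1/150)x - 1/25
L_1(x) = (x + 4)(x - 1)(x - 6) / [42] = (1/42)x^3 - (1/14)x^2 - (11/21)x + 4/7
L_2(x) = (x + 4)(x + 1)(x - 6) / [-50] = -(1/50)x^3 + (1/50)x^2 + (13/25)x + 12/25
L_3(x) = (x + 4)(x + 1)(x - 1) / [350] = (1/350)x^3 + (2/175)x^2 - (1/350)x - 2/175
h(x) = 9·L_0 + (-2)·L_1 + 3·L_2 + 9·L_3
Only the constant term is needed; take it from each L_i and combine:
9·(-1/25) + (-2)·(4/7) + 3·(12/25) + 9·(-2/175) = -29/175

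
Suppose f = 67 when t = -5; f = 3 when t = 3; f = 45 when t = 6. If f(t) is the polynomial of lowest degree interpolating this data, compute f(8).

Evaluate each Lagrange basis at t = 8:
L_0(8) = (5)·(2)/[(-8)·(-11)] = 5/44
L_1(8) = (13)·(2)/[(8)·(-3)] = -13/12
L_2(8) = (13)·(5)/[(11)·(3)] = 65/33
Sum: 67·(5/44) + 3·(-13/12) + 45·(65/33) = 93

93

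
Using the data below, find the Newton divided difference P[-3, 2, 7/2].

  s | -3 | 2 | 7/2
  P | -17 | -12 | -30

-2

P[-3,2] = (-12 - (-17)) / (2 - (-3)) = 1
P[2,7/2] = (-30 - (-12)) / (7/2 - 2) = -12
P[-3,2,7/2] = (-12 - 1) / (7/2 - (-3)) = -2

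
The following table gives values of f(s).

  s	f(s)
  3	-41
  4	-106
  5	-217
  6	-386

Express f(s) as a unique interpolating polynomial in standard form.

f(s) = -2s^3 + s^2 + 2s - 2

Build the Lagrange basis polynomials:
L_0(s) = (s - 4)(s - 5)(s - 6) / [-6] = -(1/6)s^3 + (5/2)s^2 - (37/3)s + 20
L_1(s) = (s - 3)(s - 5)(s - 6) / [2] = (1/2)s^3 - 7s^2 + (63/2)s - 45
L_2(s) = (s - 3)(s - 4)(s - 6) / [-2] = -(1/2)s^3 + (13/2)s^2 - 27s + 36
L_3(s) = (s - 3)(s - 4)(s - 5) / [6] = (1/6)s^3 - 2s^2 + (47/6)s - 10
f(s) = (-41)·L_0 + (-106)·L_1 + (-217)·L_2 + (-386)·L_3
  (-41)·L_0(s) = (41/6)s^3 - (205/2)s^2 + (1517/3)s - 820
  (-106)·L_1(s) = -53s^3 + 742s^2 - 3339s + 4770
  (-217)·L_2(s) = (217/2)s^3 - (2821/2)s^2 + 5859s - 7812
  (-386)·L_3(s) = -(193/3)s^3 + 772s^2 - (9071/3)s + 3860
Adding term by term: -2s^3 + s^2 + 2s - 2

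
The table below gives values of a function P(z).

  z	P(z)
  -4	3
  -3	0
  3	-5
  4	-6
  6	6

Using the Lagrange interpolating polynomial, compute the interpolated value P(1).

-1/2

Evaluate each Lagrange basis at z = 1:
L_0(1) = (4)·(-2)·(-3)·(-5)/[(-1)·(-7)·(-8)·(-10)] = -3/14
L_1(1) = (5)·(-2)·(-3)·(-5)/[(1)·(-6)·(-7)·(-9)] = 25/63
L_2(1) = (5)·(4)·(-3)·(-5)/[(7)·(6)·(-1)·(-3)] = 50/21
L_3(1) = (5)·(4)·(-2)·(-5)/[(8)·(7)·(1)·(-2)] = -25/14
L_4(1) = (5)·(4)·(-2)·(-3)/[(10)·(9)·(3)·(2)] = 2/9
Sum: 3·(-3/14) + 0 + (-5)·(50/21) + (-6)·(-25/14) + 6·(2/9) = -1/2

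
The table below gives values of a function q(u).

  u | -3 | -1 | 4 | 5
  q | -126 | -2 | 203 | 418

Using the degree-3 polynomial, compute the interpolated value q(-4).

Using Newton's divided-difference form:
q[-3,-1] = (-2 - (-126)) / (-1 - (-3)) = 62
q[-1,4] = (203 - (-2)) / (4 - (-1)) = 41
q[4,5] = (418 - 203) / (5 - 4) = 215
q[-3,-1,4] = (41 - 62) / (4 - (-3)) = -3
q[-1,4,5] = (215 - 41) / (5 - (-1)) = 29
q[-3,-1,4,5] = (29 - (-3)) / (5 - (-3)) = 4
q(-4) = -126 + 62·(-1) + (-3)·(-1)·(-3) + 4·(-1)·(-3)·(-8) = -293

-293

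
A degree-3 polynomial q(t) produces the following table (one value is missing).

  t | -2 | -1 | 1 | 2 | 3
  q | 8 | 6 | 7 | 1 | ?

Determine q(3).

-46/3

The 4 known values determine q uniquely (degree ≤ 3).
Evaluate each Lagrange basis at t = 3:
L_0(3) = (4)·(2)·(1)/[(-1)·(-3)·(-4)] = -2/3
L_1(3) = (5)·(2)·(1)/[(1)·(-2)·(-3)] = 5/3
L_2(3) = (5)·(4)·(1)/[(3)·(2)·(-1)] = -10/3
L_3(3) = (5)·(4)·(2)/[(4)·(3)·(1)] = 10/3
Sum: 8·(-2/3) + 6·(5/3) + 7·(-10/3) + 1·(10/3) = -46/3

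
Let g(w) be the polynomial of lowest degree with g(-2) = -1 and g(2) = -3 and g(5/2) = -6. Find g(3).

-173/18

Evaluate each Lagrange basis at w = 3:
L_0(3) = (1)·(1/2)/[(-4)·(-9/2)] = 1/36
L_1(3) = (5)·(1/2)/[(4)·(-1/2)] = -5/4
L_2(3) = (5)·(1)/[(9/2)·(1/2)] = 20/9
Sum: (-1)·(1/36) + (-3)·(-5/4) + (-6)·(20/9) = -173/18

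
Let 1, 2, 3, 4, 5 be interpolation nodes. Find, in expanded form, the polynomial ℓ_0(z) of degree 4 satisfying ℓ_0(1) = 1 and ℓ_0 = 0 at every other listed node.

ℓ_0(z) = (1/24)z^4 - (7/12)z^3 + (71/24)z^2 - (77/12)z + 5

ℓ_0(z) = (z - 2)(z - 3)(z - 4)(z - 5) / [(-1)·(-2)·(-3)·(-4)]
       = (z^4 - 14z^3 + 71z^2 - 154z + 120) / (24)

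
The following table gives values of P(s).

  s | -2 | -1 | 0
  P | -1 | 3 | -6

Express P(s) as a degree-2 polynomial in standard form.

L_0(s) = (s + 1)s / [2] = (1/2)s^2 + (1/2)s
L_1(s) = (s + 2)s / [-1] = -s^2 - 2s
L_2(s) = (s + 2)(s + 1) / [2] = (1/2)s^2 + (3/2)s + 1
P(s) = (-1)·L_0 + 3·L_1 + (-6)·L_2
  (-1)·L_0(s) = -(1/2)s^2 - (1/2)s
  3·L_1(s) = -3s^2 - 6s
  (-6)·L_2(s) = -3s^2 - 9s - 6
Adding term by term: -(13/2)s^2 - (31/2)s - 6

P(s) = -(13/2)s^2 - (31/2)s - 6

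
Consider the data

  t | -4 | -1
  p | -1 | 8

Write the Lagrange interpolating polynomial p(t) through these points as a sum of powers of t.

p(t) = 3t + 11

Build the Lagrange basis polynomials:
L_0(t) = (t + 1) / [-3] = -(1/3)t - 1/3
L_1(t) = (t + 4) / [3] = (1/3)t + 4/3
p(t) = (-1)·L_0 + 8·L_1
  (-1)·L_0(t) = (1/3)t + 1/3
  8·L_1(t) = (8/3)t + 32/3
Adding term by term: 3t + 11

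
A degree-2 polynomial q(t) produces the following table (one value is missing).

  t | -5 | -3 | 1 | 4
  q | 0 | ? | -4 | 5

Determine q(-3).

The 3 known values determine q uniquely (degree ≤ 2).
Evaluate each Lagrange basis at t = -3:
L_0(-3) = (-4)·(-7)/[(-6)·(-9)] = 14/27
L_1(-3) = (2)·(-7)/[(6)·(-3)] = 7/9
L_2(-3) = (2)·(-4)/[(9)·(3)] = -8/27
Sum: 0 + (-4)·(7/9) + 5·(-8/27) = -124/27

-124/27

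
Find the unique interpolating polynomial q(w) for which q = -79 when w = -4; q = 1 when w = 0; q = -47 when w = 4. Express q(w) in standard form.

Build the Lagrange basis polynomials:
L_0(w) = w(w - 4) / [32] = (1/32)w^2 - (1/8)w
L_1(w) = (w + 4)(w - 4) / [-16] = -(1/16)w^2 + 1
L_2(w) = (w + 4)w / [32] = (1/32)w^2 + (1/8)w
q(w) = (-79)·L_0 + 1·L_1 + (-47)·L_2
  (-79)·L_0(w) = -(79/32)w^2 + (79/8)w
  1·L_1(w) = -(1/16)w^2 + 1
  (-47)·L_2(w) = -(47/32)w^2 - (47/8)w
Adding term by term: -4w^2 + 4w + 1

q(w) = -4w^2 + 4w + 1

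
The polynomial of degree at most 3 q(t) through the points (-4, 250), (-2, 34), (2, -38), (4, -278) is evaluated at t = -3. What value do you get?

Evaluate each Lagrange basis at t = -3:
L_0(-3) = (-1)·(-5)·(-7)/[(-2)·(-6)·(-8)] = 35/96
L_1(-3) = (1)·(-5)·(-7)/[(2)·(-4)·(-6)] = 35/48
L_2(-3) = (1)·(-1)·(-7)/[(6)·(4)·(-2)] = -7/48
L_3(-3) = (1)·(-1)·(-5)/[(8)·(6)·(2)] = 5/96
Sum: 250·(35/96) + 34·(35/48) + (-38)·(-7/48) + (-278)·(5/96) = 107

107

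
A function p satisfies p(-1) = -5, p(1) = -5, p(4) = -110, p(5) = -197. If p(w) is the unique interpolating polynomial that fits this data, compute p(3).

-53

Using Newton's divided-difference form:
p[-1,1] = (-5 - (-5)) / (1 - (-1)) = 0
p[1,4] = (-110 - (-5)) / (4 - 1) = -35
p[4,5] = (-197 - (-110)) / (5 - 4) = -87
p[-1,1,4] = (-35 - 0) / (4 - (-1)) = -7
p[1,4,5] = (-87 - (-35)) / (5 - 1) = -13
p[-1,1,4,5] = (-13 - (-7)) / (5 - (-1)) = -1
p(3) = -5 + 0·(4) + (-7)·(4)·(2) + (-1)·(4)·(2)·(-1) = -53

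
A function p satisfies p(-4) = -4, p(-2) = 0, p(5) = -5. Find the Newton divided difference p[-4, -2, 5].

-19/63

p[-4,-2] = (0 - (-4)) / (-2 - (-4)) = 2
p[-2,5] = (-5 - 0) / (5 - (-2)) = -5/7
p[-4,-2,5] = (-5/7 - 2) / (5 - (-4)) = -19/63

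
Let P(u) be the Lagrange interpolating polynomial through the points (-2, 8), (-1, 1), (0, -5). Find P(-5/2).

L_0(-5/2) = (-3/2)·(-5/2)/[(-1)·(-2)] = 15/8
L_1(-5/2) = (-1/2)·(-5/2)/[(1)·(-1)] = -5/4
L_2(-5/2) = (-1/2)·(-3/2)/[(2)·(1)] = 3/8
Sum: 8·(15/8) + 1·(-5/4) + (-5)·(3/8) = 95/8

95/8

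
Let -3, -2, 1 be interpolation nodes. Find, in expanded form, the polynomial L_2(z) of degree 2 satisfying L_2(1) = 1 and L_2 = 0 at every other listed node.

L_2(z) = (z + 3)(z + 2) / [(4)·(3)]
       = (z^2 + 5z + 6) / (12)

L_2(z) = (1/12)z^2 + (5/12)z + 1/2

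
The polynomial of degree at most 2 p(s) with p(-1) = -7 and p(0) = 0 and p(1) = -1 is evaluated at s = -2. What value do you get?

-22

Evaluate each Lagrange basis at s = -2:
L_0(-2) = (-2)·(-3)/[(-1)·(-2)] = 3
L_1(-2) = (-1)·(-3)/[(1)·(-1)] = -3
L_2(-2) = (-1)·(-2)/[(2)·(1)] = 1
Sum: (-7)·(3) + 0 + (-1)·(1) = -22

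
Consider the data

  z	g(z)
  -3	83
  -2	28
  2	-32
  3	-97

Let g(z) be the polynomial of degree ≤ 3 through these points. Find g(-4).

190

Evaluate each Lagrange basis at z = -4:
L_0(-4) = (-2)·(-6)·(-7)/[(-1)·(-5)·(-6)] = 14/5
L_1(-4) = (-1)·(-6)·(-7)/[(1)·(-4)·(-5)] = -21/10
L_2(-4) = (-1)·(-2)·(-7)/[(5)·(4)·(-1)] = 7/10
L_3(-4) = (-1)·(-2)·(-6)/[(6)·(5)·(1)] = -2/5
Sum: 83·(14/5) + 28·(-21/10) + (-32)·(7/10) + (-97)·(-2/5) = 190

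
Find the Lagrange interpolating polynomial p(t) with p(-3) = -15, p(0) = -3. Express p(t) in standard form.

p(t) = 4t - 3

Build the Lagrange basis polynomials:
L_0(t) = t / [-3] = -(1/3)t
L_1(t) = (t + 3) / [3] = (1/3)t + 1
p(t) = (-15)·L_0 + (-3)·L_1
  (-15)·L_0(t) = 5t
  (-3)·L_1(t) = -t - 3
Adding term by term: 4t - 3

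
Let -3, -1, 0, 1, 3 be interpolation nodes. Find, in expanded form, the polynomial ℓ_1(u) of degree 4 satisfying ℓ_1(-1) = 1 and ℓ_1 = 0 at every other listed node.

ℓ_1(u) = (u + 3)u(u - 1)(u - 3) / [(2)·(-1)·(-2)·(-4)]
       = (u^4 - u^3 - 9u^2 + 9u) / (-16)

ℓ_1(u) = -(1/16)u^4 + (1/16)u^3 + (9/16)u^2 - (9/16)u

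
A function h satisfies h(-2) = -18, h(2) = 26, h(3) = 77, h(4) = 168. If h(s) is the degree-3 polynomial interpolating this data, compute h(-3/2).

-43/4

Evaluate each Lagrange basis at s = -3/2:
L_0(-3/2) = (-7/2)·(-9/2)·(-11/2)/[(-4)·(-5)·(-6)] = 231/320
L_1(-3/2) = (1/2)·(-9/2)·(-11/2)/[(4)·(-1)·(-2)] = 99/64
L_2(-3/2) = (1/2)·(-7/2)·(-11/2)/[(5)·(1)·(-1)] = -77/40
L_3(-3/2) = (1/2)·(-7/2)·(-9/2)/[(6)·(2)·(1)] = 21/32
Sum: (-18)·(231/320) + 26·(99/64) + 77·(-77/40) + 168·(21/32) = -43/4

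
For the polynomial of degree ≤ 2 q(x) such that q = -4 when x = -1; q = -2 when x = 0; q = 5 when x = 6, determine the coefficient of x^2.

-5/42

The leading coefficient equals the top divided difference q[-1,0,6].
q[-1,0] = (-2 - (-4)) / (0 - (-1)) = 2
q[0,6] = (5 - (-2)) / (6 - 0) = 7/6
q[-1,0,6] = (7/6 - 2) / (6 - (-1)) = -5/42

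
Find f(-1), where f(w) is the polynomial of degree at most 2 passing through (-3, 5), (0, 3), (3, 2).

Using Newton's divided-difference form:
f[-3,0] = (3 - 5) / (0 - (-3)) = -2/3
f[0,3] = (2 - 3) / (3 - 0) = -1/3
f[-3,0,3] = (-1/3 - (-2/3)) / (3 - (-3)) = 1/18
f(-1) = 5 + (-2/3)·(2) + (1/18)·(2)·(-1) = 32/9

32/9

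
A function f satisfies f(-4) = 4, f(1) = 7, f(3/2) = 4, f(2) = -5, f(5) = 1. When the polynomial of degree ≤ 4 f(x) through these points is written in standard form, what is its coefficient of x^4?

218/315

L_0(x) = (x - 1)(x - 3/2)(x - 2)(x - 5) / [1485] = (1/1485)x^4 - (19/2970)x^3 + (29/1485)x^2 - (71/2970)x + 1/99
L_1(x) = (x + 4)(x - 3/2)(x - 2)(x - 5) / [-10] = -(1/10)x^4 + (9/20)x^3 + (27/20)x^2 - (67/10)x + 6
L_2(x) = (x + 4)(x - 1)(x - 2)(x - 5) / [77/16] = (16/77)x^4 - (64/77)x^3 - (240/77)x^2 + (928/77)x - 640/77
L_3(x) = (x + 4)(x - 1)(x - 3/2)(x - 5) / [-9] = -(1/9)x^4 + (7/18)x^3 + (16/9)x^2 - (97/18)x + 10/3
L_4(x) = (x + 4)(x - 1)(x - 3/2)(x - 2) / [378] = (1/378)x^4 - (1/756)x^3 - (23/756)x^2 + (23/378)x - 2/63
f(x) = 4·L_0 + 7·L_1 + 4·L_2 + (-5)·L_3 + 1·L_4
Only the coefficient of x^4 is needed; take it from each L_i and combine:
4·(1/1485) + 7·(-1/10) + 4·(16/77) + (-5)·(-1/9) + 1·(1/378) = 218/315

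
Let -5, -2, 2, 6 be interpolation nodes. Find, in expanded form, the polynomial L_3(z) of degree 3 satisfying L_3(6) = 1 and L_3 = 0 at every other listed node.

L_3(z) = (z + 5)(z + 2)(z - 2) / [(11)·(8)·(4)]
       = (z^3 + 5z^2 - 4z - 20) / (352)

L_3(z) = (1/352)z^3 + (5/352)z^2 - (1/88)z - 5/88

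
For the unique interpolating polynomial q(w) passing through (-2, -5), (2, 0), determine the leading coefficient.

5/4

The leading coefficient equals the top divided difference q[-2,2].
q[-2,2] = (0 - (-5)) / (2 - (-2)) = 5/4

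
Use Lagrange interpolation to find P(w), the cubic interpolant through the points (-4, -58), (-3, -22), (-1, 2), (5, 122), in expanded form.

P(w) = w^3 - w + 2

Build the Lagrange basis polynomials:
L_0(w) = (w + 3)(w + 1)(w - 5) / [-27] = -(1/27)w^3 + (1/27)w^2 + (17/27)w + 5/9
L_1(w) = (w + 4)(w + 1)(w - 5) / [16] = (1/16)w^3 - (21/16)w - 5/4
L_2(w) = (w + 4)(w + 3)(w - 5) / [-36] = -(1/36)w^3 - (1/18)w^2 + (23/36)w + 5/3
L_3(w) = (w + 4)(w + 3)(w + 1) / [432] = (1/432)w^3 + (1/54)w^2 + (19/432)w + 1/36
P(w) = (-58)·L_0 + (-22)·L_1 + 2·L_2 + 122·L_3
  (-58)·L_0(w) = (58/27)w^3 - (58/27)w^2 - (986/27)w - 290/9
  (-22)·L_1(w) = -(11/8)w^3 + (231/8)w + 55/2
  2·L_2(w) = -(1/18)w^3 - (1/9)w^2 + (23/18)w + 10/3
  122·L_3(w) = (61/216)w^3 + (61/27)w^2 + (1159/216)w + 61/18
Adding term by term: w^3 - w + 2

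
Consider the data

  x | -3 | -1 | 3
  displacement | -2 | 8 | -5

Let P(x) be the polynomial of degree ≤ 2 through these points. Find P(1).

Evaluate each Lagrange basis at x = 1:
L_0(1) = (2)·(-2)/[(-2)·(-6)] = -1/3
L_1(1) = (4)·(-2)/[(2)·(-4)] = 1
L_2(1) = (4)·(2)/[(6)·(4)] = 1/3
Sum: (-2)·(-1/3) + 8·(1) + (-5)·(1/3) = 7

7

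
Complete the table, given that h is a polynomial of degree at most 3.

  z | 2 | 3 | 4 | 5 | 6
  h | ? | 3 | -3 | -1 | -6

32

The 4 known values determine h uniquely (degree ≤ 3).
L_0(2) = (-2)·(-3)·(-4)/[(-1)·(-2)·(-3)] = 4
L_1(2) = (-1)·(-3)·(-4)/[(1)·(-1)·(-2)] = -6
L_2(2) = (-1)·(-2)·(-4)/[(2)·(1)·(-1)] = 4
L_3(2) = (-1)·(-2)·(-3)/[(3)·(2)·(1)] = -1
Sum: 3·(4) + (-3)·(-6) + (-1)·(4) + (-6)·(-1) = 32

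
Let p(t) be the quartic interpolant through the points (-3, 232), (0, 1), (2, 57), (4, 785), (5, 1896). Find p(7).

7232

L_0(7) = (7)·(5)·(3)·(2)/[(-3)·(-5)·(-7)·(-8)] = 1/4
L_1(7) = (10)·(5)·(3)·(2)/[(3)·(-2)·(-4)·(-5)] = -5/2
L_2(7) = (10)·(7)·(3)·(2)/[(5)·(2)·(-2)·(-3)] = 7
L_3(7) = (10)·(7)·(5)·(2)/[(7)·(4)·(2)·(-1)] = -25/2
L_4(7) = (10)·(7)·(5)·(3)/[(8)·(5)·(3)·(1)] = 35/4
Sum: 232·(1/4) + 1·(-5/2) + 57·(7) + 785·(-25/2) + 1896·(35/4) = 7232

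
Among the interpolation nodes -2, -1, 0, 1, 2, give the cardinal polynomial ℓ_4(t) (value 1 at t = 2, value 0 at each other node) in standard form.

ℓ_4(t) = (1/24)t^4 + (1/12)t^3 - (1/24)t^2 - (1/12)t

ℓ_4(t) = (t + 2)(t + 1)t(t - 1) / [(4)·(3)·(2)·(1)]
       = (t^4 + 2t^3 - t^2 - 2t) / (24)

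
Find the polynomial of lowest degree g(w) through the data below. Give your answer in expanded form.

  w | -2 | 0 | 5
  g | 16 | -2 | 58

g(w) = 3w^2 - 3w - 2

L_0(w) = w(w - 5) / [14] = (1/14)w^2 - (5/14)w
L_1(w) = (w + 2)(w - 5) / [-10] = -(1/10)w^2 + (3/10)w + 1
L_2(w) = (w + 2)w / [35] = (1/35)w^2 + (2/35)w
g(w) = 16·L_0 + (-2)·L_1 + 58·L_2
  16·L_0(w) = (8/7)w^2 - (40/7)w
  (-2)·L_1(w) = (1/5)w^2 - (3/5)w - 2
  58·L_2(w) = (58/35)w^2 + (116/35)w
Adding term by term: 3w^2 - 3w - 2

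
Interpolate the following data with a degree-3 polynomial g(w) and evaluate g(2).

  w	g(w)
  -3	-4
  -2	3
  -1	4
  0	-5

Evaluate each Lagrange basis at w = 2:
L_0(2) = (4)·(3)·(2)/[(-1)·(-2)·(-3)] = -4
L_1(2) = (5)·(3)·(2)/[(1)·(-1)·(-2)] = 15
L_2(2) = (5)·(4)·(2)/[(2)·(1)·(-1)] = -20
L_3(2) = (5)·(4)·(3)/[(3)·(2)·(1)] = 10
Sum: (-4)·(-4) + 3·(15) + 4·(-20) + (-5)·(10) = -69

-69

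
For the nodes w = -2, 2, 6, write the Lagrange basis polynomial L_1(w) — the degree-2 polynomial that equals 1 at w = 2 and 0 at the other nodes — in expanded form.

L_1(w) = (w + 2)(w - 6) / [(4)·(-4)]
       = (w^2 - 4w - 12) / (-16)

L_1(w) = -(1/16)w^2 + (1/4)w + 3/4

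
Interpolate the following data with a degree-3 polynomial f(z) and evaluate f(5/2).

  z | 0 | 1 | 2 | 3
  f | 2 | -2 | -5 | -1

-17/4

Using Newton's divided-difference form:
f[0,1] = (-2 - 2) / (1 - 0) = -4
f[1,2] = (-5 - (-2)) / (2 - 1) = -3
f[2,3] = (-1 - (-5)) / (3 - 2) = 4
f[0,1,2] = (-3 - (-4)) / (2 - 0) = 1/2
f[1,2,3] = (4 - (-3)) / (3 - 1) = 7/2
f[0,1,2,3] = (7/2 - 1/2) / (3 - 0) = 1
f(5/2) = 2 + (-4)·(5/2) + (1/2)·(5/2)·(3/2) + 1·(5/2)·(3/2)·(1/2) = -17/4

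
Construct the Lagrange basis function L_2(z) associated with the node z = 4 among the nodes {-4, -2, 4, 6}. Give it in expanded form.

L_2(z) = (z + 4)(z + 2)(z - 6) / [(8)·(6)·(-2)]
       = (z^3 - 28z - 48) / (-96)

L_2(z) = -(1/96)z^3 + (7/24)z + 1/2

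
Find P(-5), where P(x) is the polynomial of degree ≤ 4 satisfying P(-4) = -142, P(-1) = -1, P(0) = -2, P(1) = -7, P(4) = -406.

-397

L_0(-5) = (-4)·(-5)·(-6)·(-9)/[(-3)·(-4)·(-5)·(-8)] = 9/4
L_1(-5) = (-1)·(-5)·(-6)·(-9)/[(3)·(-1)·(-2)·(-5)] = -9
L_2(-5) = (-1)·(-4)·(-6)·(-9)/[(4)·(1)·(-1)·(-4)] = 27/2
L_3(-5) = (-1)·(-4)·(-5)·(-9)/[(5)·(2)·(1)·(-3)] = -6
L_4(-5) = (-1)·(-4)·(-5)·(-6)/[(8)·(5)·(4)·(3)] = 1/4
Sum: (-142)·(9/4) + (-1)·(-9) + (-2)·(27/2) + (-7)·(-6) + (-406)·(1/4) = -397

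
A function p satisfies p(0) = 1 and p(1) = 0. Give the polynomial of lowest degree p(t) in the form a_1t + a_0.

p(t) = -t + 1

L_0(t) = (t - 1) / [-1] = -t + 1
L_1(t) = t / [1] = t
p(t) = 1·L_0 + 0·L_1
  1·L_0(t) = -t + 1
  0·L_1(t) = 0
Adding term by term: -t + 1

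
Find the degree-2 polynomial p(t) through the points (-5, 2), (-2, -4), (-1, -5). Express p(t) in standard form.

Newton's divided differences:
p[-5,-2] = (-4 - 2) / (-2 - (-5)) = -2
p[-2,-1] = (-5 - (-4)) / (-1 - (-2)) = -1
p[-5,-2,-1] = (-1 - (-2)) / (-1 - (-5)) = 1/4
p(t) = 2 + (-2)·(t + 5) + (1/4)·(t + 5)(t + 2)
Expanding: p(t) = (1/4)t^2 - (1/4)t - 11/2

p(t) = (1/4)t^2 - (1/4)t - 11/2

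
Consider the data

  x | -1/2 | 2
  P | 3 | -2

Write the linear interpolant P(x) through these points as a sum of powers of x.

P(x) = -2x + 2

L_0(x) = (x - 2) / [-5/2] = -(2/5)x + 4/5
L_1(x) = (x + 1/2) / [5/2] = (2/5)x + 1/5
P(x) = 3·L_0 + (-2)·L_1
  3·L_0(x) = -(6/5)x + 12/5
  (-2)·L_1(x) = -(4/5)x - 2/5
Adding term by term: -2x + 2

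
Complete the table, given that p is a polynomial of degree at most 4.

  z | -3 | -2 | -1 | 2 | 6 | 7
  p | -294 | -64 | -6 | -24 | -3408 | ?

-6454

The 5 known values determine p uniquely (degree ≤ 4).
L_0(7) = (9)·(8)·(5)·(1)/[(-1)·(-2)·(-5)·(-9)] = 4
L_1(7) = (10)·(8)·(5)·(1)/[(1)·(-1)·(-4)·(-8)] = -25/2
L_2(7) = (10)·(9)·(5)·(1)/[(2)·(1)·(-3)·(-7)] = 75/7
L_3(7) = (10)·(9)·(8)·(1)/[(5)·(4)·(3)·(-4)] = -3
L_4(7) = (10)·(9)·(8)·(5)/[(9)·(8)·(7)·(4)] = 25/14
Sum: (-294)·(4) + (-64)·(-25/2) + (-6)·(75/7) + (-24)·(-3) + (-3408)·(25/14) = -6454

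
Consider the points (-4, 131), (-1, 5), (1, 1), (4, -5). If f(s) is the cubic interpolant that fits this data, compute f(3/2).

Evaluate each Lagrange basis at s = 3/2:
L_0(3/2) = (5/2)·(1/2)·(-5/2)/[(-3)·(-5)·(-8)] = 5/192
L_1(3/2) = (11/2)·(1/2)·(-5/2)/[(3)·(-2)·(-5)] = -11/48
L_2(3/2) = (11/2)·(5/2)·(-5/2)/[(5)·(2)·(-3)] = 55/48
L_3(3/2) = (11/2)·(5/2)·(1/2)/[(8)·(5)·(3)] = 11/192
Sum: 131·(5/192) + 5·(-11/48) + 1·(55/48) + (-5)·(11/192) = 25/8

25/8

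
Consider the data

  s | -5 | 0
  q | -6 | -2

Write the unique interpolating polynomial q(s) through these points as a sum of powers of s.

q(s) = (4/5)s - 2

Build the Lagrange basis polynomials:
L_0(s) = s / [-5] = -(1/5)s
L_1(s) = (s + 5) / [5] = (1/5)s + 1
q(s) = (-6)·L_0 + (-2)·L_1
  (-6)·L_0(s) = (6/5)s
  (-2)·L_1(s) = -(2/5)s - 2
Adding term by term: (4/5)s - 2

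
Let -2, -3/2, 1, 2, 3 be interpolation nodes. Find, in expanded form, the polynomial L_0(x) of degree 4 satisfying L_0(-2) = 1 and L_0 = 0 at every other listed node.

L_0(x) = (x + 3/2)(x - 1)(x - 2)(x - 3) / [(-1/2)·(-3)·(-4)·(-5)]
       = (x^4 - (9/2)x^3 + 2x^2 + (21/2)x - 9) / (30)

L_0(x) = (1/30)x^4 - (3/20)x^3 + (1/15)x^2 + (7/20)x - 3/10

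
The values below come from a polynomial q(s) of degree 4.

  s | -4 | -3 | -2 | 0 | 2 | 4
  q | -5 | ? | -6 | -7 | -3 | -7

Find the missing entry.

-287/64

The 5 known values determine q uniquely (degree ≤ 4).
L_0(-3) = (-1)·(-3)·(-5)·(-7)/[(-2)·(-4)·(-6)·(-8)] = 35/128
L_1(-3) = (1)·(-3)·(-5)·(-7)/[(2)·(-2)·(-4)·(-6)] = 35/32
L_2(-3) = (1)·(-1)·(-5)·(-7)/[(4)·(2)·(-2)·(-4)] = -35/64
L_3(-3) = (1)·(-1)·(-3)·(-7)/[(6)·(4)·(2)·(-2)] = 7/32
L_4(-3) = (1)·(-1)·(-3)·(-5)/[(8)·(6)·(4)·(2)] = -5/128
Sum: (-5)·(35/128) + (-6)·(35/32) + (-7)·(-35/64) + (-3)·(7/32) + (-7)·(-5/128) = -287/64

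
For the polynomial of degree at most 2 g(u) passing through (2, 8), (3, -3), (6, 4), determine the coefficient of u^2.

10/3

The leading coefficient equals the top divided difference g[2,3,6].
g[2,3] = (-3 - 8) / (3 - 2) = -11
g[3,6] = (4 - (-3)) / (6 - 3) = 7/3
g[2,3,6] = (7/3 - (-11)) / (6 - 2) = 10/3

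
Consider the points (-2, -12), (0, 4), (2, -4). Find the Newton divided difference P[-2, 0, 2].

P[-2,0] = (4 - (-12)) / (0 - (-2)) = 8
P[0,2] = (-4 - 4) / (2 - 0) = -4
P[-2,0,2] = (-4 - 8) / (2 - (-2)) = -3

-3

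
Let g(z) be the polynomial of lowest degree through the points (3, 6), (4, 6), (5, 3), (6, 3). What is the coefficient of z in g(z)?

L_0(z) = (z - 4)(z - 5)(z - 6) / [-6] = -(1/6)z^3 + (5/2)z^2 - (37/3)z + 20
L_1(z) = (z - 3)(z - 5)(z - 6) / [2] = (1/2)z^3 - 7z^2 + (63/2)z - 45
L_2(z) = (z - 3)(z - 4)(z - 6) / [-2] = -(1/2)z^3 + (13/2)z^2 - 27z + 36
L_3(z) = (z - 3)(z - 4)(z - 5) / [6] = (1/6)z^3 - 2z^2 + (47/6)z - 10
g(z) = 6·L_0 + 6·L_1 + 3·L_2 + 3·L_3
Only the coefficient of z is needed; take it from each L_i and combine:
6·(-37/3) + 6·(63/2) + 3·(-27) + 3·(47/6) = 115/2

115/2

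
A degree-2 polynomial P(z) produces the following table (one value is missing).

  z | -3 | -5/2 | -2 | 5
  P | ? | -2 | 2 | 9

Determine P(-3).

-97/15

The 3 known values determine P uniquely (degree ≤ 2).
L_0(-3) = (-1)·(-8)/[(-1/2)·(-15/2)] = 32/15
L_1(-3) = (-1/2)·(-8)/[(1/2)·(-7)] = -8/7
L_2(-3) = (-1/2)·(-1)/[(15/2)·(7)] = 1/105
Sum: (-2)·(32/15) + 2·(-8/7) + 9·(1/105) = -97/15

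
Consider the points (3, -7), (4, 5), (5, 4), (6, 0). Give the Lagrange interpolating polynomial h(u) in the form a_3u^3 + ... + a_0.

L_0(u) = (u - 4)(u - 5)(u - 6) / [-6] = -(1/6)u^3 + (5/2)u^2 - (37/3)u + 20
L_1(u) = (u - 3)(u - 5)(u - 6) / [2] = (1/2)u^3 - 7u^2 + (63/2)u - 45
L_2(u) = (u - 3)(u - 4)(u - 6) / [-2] = -(1/2)u^3 + (13/2)u^2 - 27u + 36
L_3(u) = (u - 3)(u - 4)(u - 5) / [6] = (1/6)u^3 - 2u^2 + (47/6)u - 10
h(u) = (-7)·L_0 + 5·L_1 + 4·L_2 + 0·L_3
  (-7)·L_0(u) = (7/6)u^3 - (35/2)u^2 + (259/3)u - 140
  5·L_1(u) = (5/2)u^3 - 35u^2 + (315/2)u - 225
  4·L_2(u) = -2u^3 + 26u^2 - 108u + 144
  0·L_3(u) = 0
Adding term by term: (5/3)u^3 - (53/2)u^2 + (815/6)u - 221

h(u) = (5/3)u^3 - (53/2)u^2 + (815/6)u - 221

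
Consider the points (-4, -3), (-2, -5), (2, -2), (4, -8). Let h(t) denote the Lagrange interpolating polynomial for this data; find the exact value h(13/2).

-8573/256

L_0(13/2) = (17/2)·(9/2)·(5/2)/[(-2)·(-6)·(-8)] = -255/256
L_1(13/2) = (21/2)·(9/2)·(5/2)/[(2)·(-4)·(-6)] = 315/128
L_2(13/2) = (21/2)·(17/2)·(5/2)/[(6)·(4)·(-2)] = -595/128
L_3(13/2) = (21/2)·(17/2)·(9/2)/[(8)·(6)·(2)] = 1071/256
Sum: (-3)·(-255/256) + (-5)·(315/128) + (-2)·(-595/128) + (-8)·(1071/256) = -8573/256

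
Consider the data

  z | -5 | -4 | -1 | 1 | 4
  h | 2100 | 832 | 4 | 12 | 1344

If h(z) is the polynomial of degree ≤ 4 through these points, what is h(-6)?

L_0(-6) = (-2)·(-5)·(-7)·(-10)/[(-1)·(-4)·(-6)·(-9)] = 175/54
L_1(-6) = (-1)·(-5)·(-7)·(-10)/[(1)·(-3)·(-5)·(-8)] = -35/12
L_2(-6) = (-1)·(-2)·(-7)·(-10)/[(4)·(3)·(-2)·(-5)] = 7/6
L_3(-6) = (-1)·(-2)·(-5)·(-10)/[(6)·(5)·(2)·(-3)] = -5/9
L_4(-6) = (-1)·(-2)·(-5)·(-7)/[(9)·(8)·(5)·(3)] = 7/108
Sum: 2100·(175/54) + 832·(-35/12) + 4·(7/6) + 12·(-5/9) + 1344·(7/108) = 4464

4464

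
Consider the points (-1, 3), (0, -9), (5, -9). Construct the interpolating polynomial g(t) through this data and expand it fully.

g(t) = 2t^2 - 10t - 9

Newton's divided differences:
g[-1,0] = (-9 - 3) / (0 - (-1)) = -12
g[0,5] = (-9 - (-9)) / (5 - 0) = 0
g[-1,0,5] = (0 - (-12)) / (5 - (-1)) = 2
g(t) = 3 + (-12)·(t + 1) + 2·(t + 1)t
Expanding: g(t) = 2t^2 - 10t - 9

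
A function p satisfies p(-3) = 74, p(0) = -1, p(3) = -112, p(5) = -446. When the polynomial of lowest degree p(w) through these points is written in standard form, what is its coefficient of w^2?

-2

Build the Lagrange basis polynomials:
L_0(w) = w(w - 3)(w - 5) / [-144] = -(1/144)w^3 + (1/18)w^2 - (5/48)w
L_1(w) = (w + 3)(w - 3)(w - 5) / [45] = (1/45)w^3 - (1/9)w^2 - (1/5)w + 1
L_2(w) = (w + 3)w(w - 5) / [-36] = -(1/36)w^3 + (1/18)w^2 + (5/12)w
L_3(w) = (w + 3)w(w - 3) / [80] = (1/80)w^3 - (9/80)w
p(w) = 74·L_0 + (-1)·L_1 + (-112)·L_2 + (-446)·L_3
Only the coefficient of w^2 is needed; take it from each L_i and combine:
74·(1/18) + (-1)·(-1/9) + (-112)·(1/18) + (-446)·(0) = -2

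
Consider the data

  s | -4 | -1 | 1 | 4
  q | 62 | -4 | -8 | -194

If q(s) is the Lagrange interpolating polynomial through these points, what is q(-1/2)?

-11/4

L_0(-1/2) = (1/2)·(-3/2)·(-9/2)/[(-3)·(-5)·(-8)] = -9/320
L_1(-1/2) = (7/2)·(-3/2)·(-9/2)/[(3)·(-2)·(-5)] = 63/80
L_2(-1/2) = (7/2)·(1/2)·(-9/2)/[(5)·(2)·(-3)] = 21/80
L_3(-1/2) = (7/2)·(1/2)·(-3/2)/[(8)·(5)·(3)] = -7/320
Sum: 62·(-9/320) + (-4)·(63/80) + (-8)·(21/80) + (-194)·(-7/320) = -11/4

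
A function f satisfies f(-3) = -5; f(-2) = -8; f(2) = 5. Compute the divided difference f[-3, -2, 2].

f[-3,-2] = (-8 - (-5)) / (-2 - (-3)) = -3
f[-2,2] = (5 - (-8)) / (2 - (-2)) = 13/4
f[-3,-2,2] = (13/4 - (-3)) / (2 - (-3)) = 5/4

5/4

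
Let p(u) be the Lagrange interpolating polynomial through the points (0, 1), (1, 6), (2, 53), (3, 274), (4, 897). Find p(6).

L_0(6) = (5)·(4)·(3)·(2)/[(-1)·(-2)·(-3)·(-4)] = 5
L_1(6) = (6)·(4)·(3)·(2)/[(1)·(-1)·(-2)·(-3)] = -24
L_2(6) = (6)·(5)·(3)·(2)/[(2)·(1)·(-1)·(-2)] = 45
L_3(6) = (6)·(5)·(4)·(2)/[(3)·(2)·(1)·(-1)] = -40
L_4(6) = (6)·(5)·(4)·(3)/[(4)·(3)·(2)·(1)] = 15
Sum: 1·(5) + 6·(-24) + 53·(45) + 274·(-40) + 897·(15) = 4741

4741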